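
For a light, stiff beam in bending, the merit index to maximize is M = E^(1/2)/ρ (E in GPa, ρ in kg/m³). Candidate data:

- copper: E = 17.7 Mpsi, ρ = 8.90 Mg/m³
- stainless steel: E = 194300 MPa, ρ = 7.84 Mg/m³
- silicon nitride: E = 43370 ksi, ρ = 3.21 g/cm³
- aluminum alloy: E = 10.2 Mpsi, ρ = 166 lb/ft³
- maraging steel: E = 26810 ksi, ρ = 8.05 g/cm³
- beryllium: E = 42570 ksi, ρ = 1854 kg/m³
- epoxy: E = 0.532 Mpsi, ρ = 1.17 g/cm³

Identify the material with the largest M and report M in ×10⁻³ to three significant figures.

beryllium, M = 9.24×10⁻³

Putting every candidate on a common basis:
  copper: E = 122.0 GPa, ρ = 8900 kg/m³
  stainless steel: E = 194.3 GPa, ρ = 7840 kg/m³
  silicon nitride: E = 299.0 GPa, ρ = 3210 kg/m³
  aluminum alloy: E = 70.33 GPa, ρ = 2659 kg/m³
  maraging steel: E = 184.8 GPa, ρ = 8050 kg/m³
  beryllium: E = 293.5 GPa, ρ = 1854 kg/m³
  epoxy: E = 3.668 GPa, ρ = 1170 kg/m³
  beryllium: M = 9.24×10⁻³
  silicon nitride: M = 5.39×10⁻³
  aluminum alloy: M = 3.15×10⁻³
  stainless steel: M = 1.78×10⁻³
  maraging steel: M = 1.69×10⁻³
  epoxy: M = 1.64×10⁻³
  copper: M = 1.24×10⁻³
Beryllium ranks first.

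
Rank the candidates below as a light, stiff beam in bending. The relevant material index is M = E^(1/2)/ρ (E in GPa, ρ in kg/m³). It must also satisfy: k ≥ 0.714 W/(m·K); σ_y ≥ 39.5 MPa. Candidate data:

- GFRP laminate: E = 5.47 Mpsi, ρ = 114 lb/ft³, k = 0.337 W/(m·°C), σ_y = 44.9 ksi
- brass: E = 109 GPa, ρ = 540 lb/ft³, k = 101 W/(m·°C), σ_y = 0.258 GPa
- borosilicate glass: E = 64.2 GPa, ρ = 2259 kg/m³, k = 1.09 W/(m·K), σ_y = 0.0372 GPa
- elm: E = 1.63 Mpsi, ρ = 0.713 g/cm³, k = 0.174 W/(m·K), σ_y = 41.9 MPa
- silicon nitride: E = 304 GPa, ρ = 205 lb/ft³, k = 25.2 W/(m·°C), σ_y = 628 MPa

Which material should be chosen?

Screen on constraints: k ≥ 0.714 W/(m·K); σ_y ≥ 39.5 MPa. Survivors: brass, silicon nitride.
In SI units:
  brass: E = 109.0 GPa, ρ = 8650 kg/m³
  silicon nitride: E = 304.0 GPa, ρ = 3284 kg/m³
  silicon nitride: M = 5.31×10⁻³
  brass: M = 1.21×10⁻³
Highest index: silicon nitride.

silicon nitride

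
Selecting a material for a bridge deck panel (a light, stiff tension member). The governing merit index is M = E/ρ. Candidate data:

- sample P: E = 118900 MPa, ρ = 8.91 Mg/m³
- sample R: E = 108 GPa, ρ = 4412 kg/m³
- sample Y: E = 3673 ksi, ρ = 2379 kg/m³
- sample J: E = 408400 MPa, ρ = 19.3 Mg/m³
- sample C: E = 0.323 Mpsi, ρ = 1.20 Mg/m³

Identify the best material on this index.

Putting every candidate on a common basis:
  sample P: E = 118.9 GPa, ρ = 8910 kg/m³
  sample R: E = 108.0 GPa, ρ = 4412 kg/m³
  sample Y: E = 25.32 GPa, ρ = 2379 kg/m³
  sample J: E = 408.4 GPa, ρ = 19300 kg/m³
  sample C: E = 2.227 GPa, ρ = 1200 kg/m³
  sample R: M = 24.5 MN·m/kg
  sample J: M = 21.2 MN·m/kg
  sample P: M = 13.3 MN·m/kg
  sample Y: M = 10.6 MN·m/kg
  sample C: M = 1.86 MN·m/kg
The maximum is for sample R.

sample R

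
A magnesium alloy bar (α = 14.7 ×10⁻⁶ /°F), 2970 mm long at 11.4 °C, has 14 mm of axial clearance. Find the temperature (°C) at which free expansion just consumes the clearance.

190 °C

α = 14.7×10⁻⁶/°F × 9/5 = 26.5×10⁻⁶/K.
α·L₀·ΔT = 14.0 mm ⇒ ΔT = 14.0 / (26.5×10⁻⁶ × 2970.0) = 178.1 K.
T = 11.4 + 178.1 = 189.5 °C.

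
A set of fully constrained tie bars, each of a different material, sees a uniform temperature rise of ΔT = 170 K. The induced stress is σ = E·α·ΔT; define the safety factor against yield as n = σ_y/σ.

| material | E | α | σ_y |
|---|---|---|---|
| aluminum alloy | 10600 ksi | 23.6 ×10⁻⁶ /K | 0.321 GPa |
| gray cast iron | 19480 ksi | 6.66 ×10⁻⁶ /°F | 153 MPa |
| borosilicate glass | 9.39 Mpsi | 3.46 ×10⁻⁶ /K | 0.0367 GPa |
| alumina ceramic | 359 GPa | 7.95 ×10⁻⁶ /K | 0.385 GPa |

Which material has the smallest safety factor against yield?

gray cast iron

In consistent units (E in GPa, α in ×10⁻⁶/K, σ_y in MPa):
  aluminum alloy: E = 73.08, α = 23.6, σ_y = 321.0 → σ = 293 MPa, n = 1.09
  gray cast iron: E = 134.3, α = 12.0, σ_y = 153.0 → σ = 274 MPa, n = 0.559
  borosilicate glass: E = 64.74, α = 3.46, σ_y = 36.70 → σ = 38.1 MPa, n = 0.964
  alumina ceramic: E = 359.0, α = 7.95, σ_y = 385.0 → σ = 485 MPa, n = 0.794
Gray cast iron has the lowest safety factor, n = 0.559.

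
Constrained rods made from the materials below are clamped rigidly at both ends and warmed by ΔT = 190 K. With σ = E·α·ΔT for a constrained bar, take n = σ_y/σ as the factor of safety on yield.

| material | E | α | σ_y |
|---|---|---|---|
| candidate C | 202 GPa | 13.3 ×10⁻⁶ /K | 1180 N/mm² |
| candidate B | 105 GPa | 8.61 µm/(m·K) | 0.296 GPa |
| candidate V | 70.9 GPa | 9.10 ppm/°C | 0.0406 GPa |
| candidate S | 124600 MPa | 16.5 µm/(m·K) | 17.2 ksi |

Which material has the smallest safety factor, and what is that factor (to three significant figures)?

candidate S, n = 0.304

Per material, after unit conversion:
  candidate C: E = 202.0, α = 13.3, σ_y = 1180 → σ = 510 MPa, n = 2.31
  candidate B: E = 105.0, α = 8.61, σ_y = 296.0 → σ = 172 MPa, n = 1.72
  candidate V: E = 70.90, α = 9.10, σ_y = 40.60 → σ = 123 MPa, n = 0.331
  candidate S: E = 124.6, α = 16.5, σ_y = 118.6 → σ = 391 MPa, n = 0.304
The minimum is candidate S at n = 0.304.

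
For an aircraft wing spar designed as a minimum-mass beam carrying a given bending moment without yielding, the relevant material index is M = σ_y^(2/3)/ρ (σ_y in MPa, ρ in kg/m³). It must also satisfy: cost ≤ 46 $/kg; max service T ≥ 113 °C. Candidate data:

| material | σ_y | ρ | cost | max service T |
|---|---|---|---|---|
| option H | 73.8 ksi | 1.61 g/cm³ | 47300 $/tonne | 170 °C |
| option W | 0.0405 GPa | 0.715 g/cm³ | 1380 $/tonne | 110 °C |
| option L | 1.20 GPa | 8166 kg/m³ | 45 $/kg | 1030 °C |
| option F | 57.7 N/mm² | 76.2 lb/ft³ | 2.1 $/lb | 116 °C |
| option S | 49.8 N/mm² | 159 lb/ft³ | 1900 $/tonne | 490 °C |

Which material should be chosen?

Screen on constraints: cost ≤ 46 $/kg; max service T ≥ 113 °C. Survivors: option L, option F, option S.
In SI units:
  option L: σ_y = 1200 MPa, ρ = 8166 kg/m³
  option F: σ_y = 57.70 MPa, ρ = 1221 kg/m³
  option S: σ_y = 49.80 MPa, ρ = 2547 kg/m³
  option L: M = 13.8×10⁻³
  option F: M = 12.2×10⁻³
  option S: M = 5.31×10⁻³
Option L ranks first.

option L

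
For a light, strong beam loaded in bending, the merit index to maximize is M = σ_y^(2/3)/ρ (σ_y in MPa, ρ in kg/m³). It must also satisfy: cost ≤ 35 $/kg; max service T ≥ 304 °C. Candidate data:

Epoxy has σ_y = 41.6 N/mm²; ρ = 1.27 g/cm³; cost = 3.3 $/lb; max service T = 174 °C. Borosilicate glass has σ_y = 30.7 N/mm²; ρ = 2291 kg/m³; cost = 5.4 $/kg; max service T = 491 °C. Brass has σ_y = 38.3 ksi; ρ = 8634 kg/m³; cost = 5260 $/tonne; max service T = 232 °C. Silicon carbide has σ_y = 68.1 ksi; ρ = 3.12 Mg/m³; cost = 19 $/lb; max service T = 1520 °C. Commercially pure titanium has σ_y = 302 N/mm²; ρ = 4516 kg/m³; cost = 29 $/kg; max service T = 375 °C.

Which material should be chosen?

Screen on constraints: cost ≤ 35 $/kg; max service T ≥ 304 °C. Survivors: borosilicate glass, commercially pure titanium.
In SI units:
  borosilicate glass: σ_y = 30.70 MPa, ρ = 2291 kg/m³
  commercially pure titanium: σ_y = 302.0 MPa, ρ = 4516 kg/m³
  commercially pure titanium: M = 9.97×10⁻³
  borosilicate glass: M = 4.28×10⁻³
Commercially pure titanium ranks first.

commercially pure titanium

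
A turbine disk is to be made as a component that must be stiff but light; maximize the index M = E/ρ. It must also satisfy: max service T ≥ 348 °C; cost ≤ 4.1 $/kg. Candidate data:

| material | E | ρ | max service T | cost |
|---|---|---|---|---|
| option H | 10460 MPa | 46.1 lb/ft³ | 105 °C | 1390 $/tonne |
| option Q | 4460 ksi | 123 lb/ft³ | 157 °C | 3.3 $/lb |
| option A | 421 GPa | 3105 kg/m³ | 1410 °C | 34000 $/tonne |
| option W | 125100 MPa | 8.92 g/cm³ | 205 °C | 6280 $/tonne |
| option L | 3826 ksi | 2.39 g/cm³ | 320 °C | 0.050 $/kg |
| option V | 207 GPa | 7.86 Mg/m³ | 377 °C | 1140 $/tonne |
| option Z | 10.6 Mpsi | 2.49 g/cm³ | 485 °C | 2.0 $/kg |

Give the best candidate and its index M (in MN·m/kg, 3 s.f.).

option Z, M = 29.4 MN·m/kg

Screen on constraints: max service T ≥ 348 °C; cost ≤ 4.1 $/kg. Survivors: option V, option Z.
Normalizing units and computing the index:
  option V: E = 207.0 GPa, ρ = 7860 kg/m³
  option Z: E = 73.08 GPa, ρ = 2490 kg/m³
  option Z: M = 29.4 MN·m/kg
  option V: M = 26.3 MN·m/kg
Highest index: option Z.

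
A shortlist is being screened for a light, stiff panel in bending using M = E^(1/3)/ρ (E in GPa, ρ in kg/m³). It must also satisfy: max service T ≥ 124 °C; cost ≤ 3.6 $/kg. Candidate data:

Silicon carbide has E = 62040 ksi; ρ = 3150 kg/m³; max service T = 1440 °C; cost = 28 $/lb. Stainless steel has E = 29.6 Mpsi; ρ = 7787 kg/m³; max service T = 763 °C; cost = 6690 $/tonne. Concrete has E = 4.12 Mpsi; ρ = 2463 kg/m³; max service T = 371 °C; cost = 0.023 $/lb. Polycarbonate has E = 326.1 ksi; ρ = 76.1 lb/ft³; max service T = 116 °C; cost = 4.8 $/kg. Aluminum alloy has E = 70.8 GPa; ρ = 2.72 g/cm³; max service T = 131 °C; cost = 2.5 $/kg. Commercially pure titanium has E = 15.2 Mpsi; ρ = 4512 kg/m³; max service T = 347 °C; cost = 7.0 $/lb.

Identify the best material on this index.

aluminum alloy

Screen on constraints: max service T ≥ 124 °C; cost ≤ 3.6 $/kg. Survivors: concrete, aluminum alloy.
Convert each candidate to consistent units, then evaluate M:
  concrete: E = 28.41 GPa, ρ = 2463 kg/m³
  aluminum alloy: E = 70.80 GPa, ρ = 2720 kg/m³
  aluminum alloy: M = 1.52×10⁻³
  concrete: M = 1.24×10⁻³
The maximum is for aluminum alloy.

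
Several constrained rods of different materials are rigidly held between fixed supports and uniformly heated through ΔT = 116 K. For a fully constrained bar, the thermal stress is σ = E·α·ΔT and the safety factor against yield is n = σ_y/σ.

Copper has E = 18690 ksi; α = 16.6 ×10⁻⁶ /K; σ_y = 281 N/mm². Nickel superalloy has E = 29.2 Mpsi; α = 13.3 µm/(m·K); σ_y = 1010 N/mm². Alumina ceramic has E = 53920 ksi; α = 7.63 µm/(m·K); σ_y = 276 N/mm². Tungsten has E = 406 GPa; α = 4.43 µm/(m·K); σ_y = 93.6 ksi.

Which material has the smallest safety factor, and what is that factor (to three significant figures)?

Per material, after unit conversion:
  copper: E = 128.9, α = 16.6, σ_y = 281.0 → σ = 248 MPa, n = 1.13
  nickel superalloy: E = 201.3, α = 13.3, σ_y = 1010 → σ = 311 MPa, n = 3.25
  alumina ceramic: E = 371.8, α = 7.63, σ_y = 276.0 → σ = 329 MPa, n = 0.839
  tungsten: E = 406.0, α = 4.43, σ_y = 645.3 → σ = 209 MPa, n = 3.09
Smallest n: alumina ceramic with n = 0.839.

alumina ceramic, n = 0.839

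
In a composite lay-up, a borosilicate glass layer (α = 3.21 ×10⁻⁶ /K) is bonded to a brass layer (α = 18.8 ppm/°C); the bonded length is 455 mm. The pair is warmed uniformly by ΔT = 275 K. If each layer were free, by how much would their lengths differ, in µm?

1950 µm

Δα = |3.21 − 18.8|×10⁻⁶/K = 15.6×10⁻⁶/K.
ΔL_mismatch = Δα·L·ΔT = 15.6×10⁻⁶ × 455.0 mm × 275.0 K = 1950 µm.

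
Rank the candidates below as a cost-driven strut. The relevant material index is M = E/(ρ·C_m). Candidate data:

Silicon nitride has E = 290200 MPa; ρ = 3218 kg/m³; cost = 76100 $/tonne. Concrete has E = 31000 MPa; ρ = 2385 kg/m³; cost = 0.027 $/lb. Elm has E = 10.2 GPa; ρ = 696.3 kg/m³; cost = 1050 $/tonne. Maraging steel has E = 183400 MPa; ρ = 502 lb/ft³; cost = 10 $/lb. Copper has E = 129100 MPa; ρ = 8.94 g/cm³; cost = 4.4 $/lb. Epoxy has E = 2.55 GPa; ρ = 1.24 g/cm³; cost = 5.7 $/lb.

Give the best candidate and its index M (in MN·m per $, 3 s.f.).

concrete, M = 218 MN·m per $

Convert each candidate to consistent units, then evaluate M:
  silicon nitride: E = 290.2 GPa, ρ = 3218 kg/m³, cost = 76.10 $/kg
  concrete: E = 31.00 GPa, ρ = 2385 kg/m³, cost = 0.05952 $/kg
  elm: E = 10.20 GPa, ρ = 696.3 kg/m³, cost = 1.050 $/kg
  maraging steel: E = 183.4 GPa, ρ = 8041 kg/m³, cost = 22.05 $/kg
  copper: E = 129.1 GPa, ρ = 8940 kg/m³, cost = 9.700 $/kg
  epoxy: E = 2.550 GPa, ρ = 1240 kg/m³, cost = 12.57 $/kg
  concrete: M = 218 MN·m per $
  elm: M = 14.0 MN·m per $
  copper: M = 1.49 MN·m per $
  silicon nitride: M = 1.19 MN·m per $
  maraging steel: M = 1.03 MN·m per $
  epoxy: M = 0.164 MN·m per $
Highest index: concrete.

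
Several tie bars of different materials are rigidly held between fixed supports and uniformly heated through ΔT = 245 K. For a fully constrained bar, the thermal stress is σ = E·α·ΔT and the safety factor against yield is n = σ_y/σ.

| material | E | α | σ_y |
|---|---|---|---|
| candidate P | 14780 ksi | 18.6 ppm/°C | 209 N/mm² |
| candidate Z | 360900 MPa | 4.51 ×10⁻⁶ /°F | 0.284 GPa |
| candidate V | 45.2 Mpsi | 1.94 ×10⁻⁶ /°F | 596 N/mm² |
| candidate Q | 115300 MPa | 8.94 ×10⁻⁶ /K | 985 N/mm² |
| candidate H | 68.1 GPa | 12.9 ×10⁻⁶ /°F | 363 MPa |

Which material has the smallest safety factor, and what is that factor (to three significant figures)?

With everything in SI (GPa, ×10⁻⁶/K, MPa):
  candidate P: E = 101.9, α = 18.6, σ_y = 209.0 → σ = 464 MPa, n = 0.450
  candidate Z: E = 360.9, α = 8.12, σ_y = 284.0 → σ = 718 MPa, n = 0.396
  candidate V: E = 311.6, α = 3.49, σ_y = 596.0 → σ = 267 MPa, n = 2.24
  candidate Q: E = 115.3, α = 8.94, σ_y = 985.0 → σ = 253 MPa, n = 3.90
  candidate H: E = 68.10, α = 23.2, σ_y = 363.0 → σ = 387 MPa, n = 0.937
Smallest n: candidate Z with n = 0.396.

candidate Z, n = 0.396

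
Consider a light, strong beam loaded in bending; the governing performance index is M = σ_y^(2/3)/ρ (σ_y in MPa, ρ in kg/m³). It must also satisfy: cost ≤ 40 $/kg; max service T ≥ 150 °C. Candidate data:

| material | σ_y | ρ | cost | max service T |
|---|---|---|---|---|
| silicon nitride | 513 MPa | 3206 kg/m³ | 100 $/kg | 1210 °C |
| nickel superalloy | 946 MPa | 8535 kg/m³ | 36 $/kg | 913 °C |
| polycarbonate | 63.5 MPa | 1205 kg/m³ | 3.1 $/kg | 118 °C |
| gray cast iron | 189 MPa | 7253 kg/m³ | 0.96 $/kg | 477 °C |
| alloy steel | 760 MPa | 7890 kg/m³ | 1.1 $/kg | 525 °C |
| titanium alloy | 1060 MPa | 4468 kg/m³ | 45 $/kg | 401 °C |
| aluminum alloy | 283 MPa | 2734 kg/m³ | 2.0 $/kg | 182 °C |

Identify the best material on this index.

Screen on constraints: cost ≤ 40 $/kg; max service T ≥ 150 °C. Survivors: nickel superalloy, gray cast iron, alloy steel, aluminum alloy.
Evaluate M for each candidate:
  aluminum alloy: M = 15.8×10⁻³
  nickel superalloy: M = 11.3×10⁻³
  alloy steel: M = 10.6×10⁻³
  gray cast iron: M = 4.54×10⁻³
Highest index: aluminum alloy.

aluminum alloy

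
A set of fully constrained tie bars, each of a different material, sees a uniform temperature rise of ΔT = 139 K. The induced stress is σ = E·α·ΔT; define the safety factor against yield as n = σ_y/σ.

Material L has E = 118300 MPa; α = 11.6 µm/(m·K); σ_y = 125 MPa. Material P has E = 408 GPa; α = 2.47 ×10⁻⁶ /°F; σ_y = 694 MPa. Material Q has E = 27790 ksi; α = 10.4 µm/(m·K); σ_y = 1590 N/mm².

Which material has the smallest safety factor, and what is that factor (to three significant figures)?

material L, n = 0.655

In consistent units (E in GPa, α in ×10⁻⁶/K, σ_y in MPa):
  material L: E = 118.3, α = 11.6, σ_y = 125.0 → σ = 191 MPa, n = 0.655
  material P: E = 408.0, α = 4.45, σ_y = 694.0 → σ = 252 MPa, n = 2.75
  material Q: E = 191.6, α = 10.4, σ_y = 1590 → σ = 277 MPa, n = 5.74
Smallest n: material L with n = 0.655.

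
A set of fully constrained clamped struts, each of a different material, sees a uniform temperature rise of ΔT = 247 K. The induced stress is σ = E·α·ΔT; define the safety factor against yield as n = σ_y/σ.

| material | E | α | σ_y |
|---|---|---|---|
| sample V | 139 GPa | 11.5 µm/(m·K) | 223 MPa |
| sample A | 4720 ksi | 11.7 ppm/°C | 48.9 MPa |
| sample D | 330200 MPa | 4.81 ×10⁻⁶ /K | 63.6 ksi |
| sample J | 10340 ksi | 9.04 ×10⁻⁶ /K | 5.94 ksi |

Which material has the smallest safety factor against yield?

In consistent units (E in GPa, α in ×10⁻⁶/K, σ_y in MPa):
  sample V: E = 139.0, α = 11.5, σ_y = 223.0 → σ = 395 MPa, n = 0.565
  sample A: E = 32.54, α = 11.7, σ_y = 48.90 → σ = 94.0 MPa, n = 0.520
  sample D: E = 330.2, α = 4.81, σ_y = 438.5 → σ = 392 MPa, n = 1.12
  sample J: E = 71.29, α = 9.04, σ_y = 40.95 → σ = 159 MPa, n = 0.257
Sample J has the lowest safety factor, n = 0.257.

sample J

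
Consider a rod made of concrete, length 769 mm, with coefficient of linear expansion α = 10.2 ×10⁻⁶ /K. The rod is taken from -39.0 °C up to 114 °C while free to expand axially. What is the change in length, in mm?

ΔT = 114 − (-39.0) = 153.0 K.
ΔL = α·L₀·ΔT = 10.2×10⁻⁶ × 769 mm × 153.0 K = 1.20 mm.

1.20 mm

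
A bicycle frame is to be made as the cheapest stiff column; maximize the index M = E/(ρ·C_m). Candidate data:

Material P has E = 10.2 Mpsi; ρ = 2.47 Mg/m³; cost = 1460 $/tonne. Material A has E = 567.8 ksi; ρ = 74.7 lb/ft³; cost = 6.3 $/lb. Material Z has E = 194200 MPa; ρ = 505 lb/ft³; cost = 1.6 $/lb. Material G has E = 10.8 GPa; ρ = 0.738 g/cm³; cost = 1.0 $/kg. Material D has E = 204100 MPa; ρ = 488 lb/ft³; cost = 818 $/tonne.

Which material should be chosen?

material D

Normalizing units and computing the index:
  material P: E = 70.33 GPa, ρ = 2470 kg/m³, cost = 1.460 $/kg
  material A: E = 3.915 GPa, ρ = 1197 kg/m³, cost = 13.89 $/kg
  material Z: E = 194.2 GPa, ρ = 8089 kg/m³, cost = 3.527 $/kg
  material G: E = 10.80 GPa, ρ = 738.0 kg/m³, cost = 1.000 $/kg
  material D: E = 204.1 GPa, ρ = 7817 kg/m³, cost = 0.8180 $/kg
  material D: M = 31.9 MN·m per $
  material P: M = 19.5 MN·m per $
  material G: M = 14.6 MN·m per $
  material Z: M = 6.81 MN·m per $
  material A: M = 0.236 MN·m per $
Material D ranks first.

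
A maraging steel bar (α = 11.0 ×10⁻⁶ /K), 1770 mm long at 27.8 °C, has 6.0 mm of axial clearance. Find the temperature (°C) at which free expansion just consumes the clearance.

336 °C

α·L₀·ΔT = 6.0 mm ⇒ ΔT = 6.0 / (11.0×10⁻⁶ × 1770.0) = 308.2 K.
T = 27.8 + 308.2 = 336.0 °C.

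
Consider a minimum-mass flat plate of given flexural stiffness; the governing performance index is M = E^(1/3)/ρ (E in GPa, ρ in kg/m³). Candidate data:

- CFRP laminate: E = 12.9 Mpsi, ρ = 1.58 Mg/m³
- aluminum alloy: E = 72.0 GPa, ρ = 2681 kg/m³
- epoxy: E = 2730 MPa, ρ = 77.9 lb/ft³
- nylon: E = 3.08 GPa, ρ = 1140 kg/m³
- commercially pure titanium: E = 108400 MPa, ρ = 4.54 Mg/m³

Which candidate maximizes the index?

CFRP laminate

Convert each candidate to consistent units, then evaluate M:
  CFRP laminate: E = 88.94 GPa, ρ = 1580 kg/m³
  aluminum alloy: E = 72.00 GPa, ρ = 2681 kg/m³
  epoxy: E = 2.730 GPa, ρ = 1248 kg/m³
  nylon: E = 3.080 GPa, ρ = 1140 kg/m³
  commercially pure titanium: E = 108.4 GPa, ρ = 4540 kg/m³
  CFRP laminate: M = 2.83×10⁻³
  aluminum alloy: M = 1.55×10⁻³
  nylon: M = 1.28×10⁻³
  epoxy: M = 1.12×10⁻³
  commercially pure titanium: M = 1.05×10⁻³
The maximum is for CFRP laminate.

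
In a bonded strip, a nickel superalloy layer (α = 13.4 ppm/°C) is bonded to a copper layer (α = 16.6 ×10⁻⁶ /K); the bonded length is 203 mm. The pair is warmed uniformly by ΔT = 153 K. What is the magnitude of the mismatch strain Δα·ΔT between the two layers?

Δα = |13.4 − 16.6|×10⁻⁶/K = 3.20×10⁻⁶/K.
Mismatch strain = Δα·ΔT = 3.20×10⁻⁶ × 153.0 = 4.90×10⁻⁴.

4.90×10⁻⁴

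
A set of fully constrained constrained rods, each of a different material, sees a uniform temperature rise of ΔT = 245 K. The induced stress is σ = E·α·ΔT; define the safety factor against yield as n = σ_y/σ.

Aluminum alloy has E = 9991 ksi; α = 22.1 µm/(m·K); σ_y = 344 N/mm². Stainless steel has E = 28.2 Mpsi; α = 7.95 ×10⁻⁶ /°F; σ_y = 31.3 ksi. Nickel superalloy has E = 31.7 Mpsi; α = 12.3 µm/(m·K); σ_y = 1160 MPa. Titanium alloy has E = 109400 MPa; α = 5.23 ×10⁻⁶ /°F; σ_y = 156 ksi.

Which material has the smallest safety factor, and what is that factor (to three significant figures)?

With everything in SI (GPa, ×10⁻⁶/K, MPa):
  aluminum alloy: E = 68.89, α = 22.1, σ_y = 344.0 → σ = 373 MPa, n = 0.922
  stainless steel: E = 194.4, α = 14.3, σ_y = 215.8 → σ = 682 MPa, n = 0.317
  nickel superalloy: E = 218.6, α = 12.3, σ_y = 1160 → σ = 659 MPa, n = 1.76
  titanium alloy: E = 109.4, α = 9.41, σ_y = 1076 → σ = 252 MPa, n = 4.26
The minimum is stainless steel at n = 0.317.

stainless steel, n = 0.317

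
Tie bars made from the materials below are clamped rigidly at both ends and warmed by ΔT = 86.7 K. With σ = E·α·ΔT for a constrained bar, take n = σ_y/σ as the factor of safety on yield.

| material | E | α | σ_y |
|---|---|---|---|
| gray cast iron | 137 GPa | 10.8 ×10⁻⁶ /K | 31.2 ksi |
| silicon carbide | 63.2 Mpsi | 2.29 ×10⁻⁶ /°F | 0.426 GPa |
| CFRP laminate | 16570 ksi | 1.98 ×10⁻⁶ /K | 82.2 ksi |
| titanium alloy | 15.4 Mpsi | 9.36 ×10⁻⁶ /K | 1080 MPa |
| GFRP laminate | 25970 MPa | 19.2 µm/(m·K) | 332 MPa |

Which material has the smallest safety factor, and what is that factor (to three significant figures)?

In consistent units (E in GPa, α in ×10⁻⁶/K, σ_y in MPa):
  gray cast iron: E = 137.0, α = 10.8, σ_y = 215.1 → σ = 128 MPa, n = 1.68
  silicon carbide: E = 435.7, α = 4.12, σ_y = 426.0 → σ = 156 MPa, n = 2.74
  CFRP laminate: E = 114.2, α = 1.98, σ_y = 566.7 → σ = 19.6 MPa, n = 28.9
  titanium alloy: E = 106.2, α = 9.36, σ_y = 1080 → σ = 86.2 MPa, n = 12.5
  GFRP laminate: E = 25.97, α = 19.2, σ_y = 332.0 → σ = 43.2 MPa, n = 7.68
The minimum is gray cast iron at n = 1.68.

gray cast iron, n = 1.68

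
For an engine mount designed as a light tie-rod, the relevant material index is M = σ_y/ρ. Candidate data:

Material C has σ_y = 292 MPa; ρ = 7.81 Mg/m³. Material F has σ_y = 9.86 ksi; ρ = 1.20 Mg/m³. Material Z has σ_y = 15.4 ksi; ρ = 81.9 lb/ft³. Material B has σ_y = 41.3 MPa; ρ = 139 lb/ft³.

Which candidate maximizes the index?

material Z

In SI units:
  material C: σ_y = 292.0 MPa, ρ = 7810 kg/m³
  material F: σ_y = 67.98 MPa, ρ = 1200 kg/m³
  material Z: σ_y = 106.2 MPa, ρ = 1312 kg/m³
  material B: σ_y = 41.30 MPa, ρ = 2227 kg/m³
  material Z: M = 80.9 kN·m/kg
  material F: M = 56.7 kN·m/kg
  material C: M = 37.4 kN·m/kg
  material B: M = 18.5 kN·m/kg
Material Z has the largest M.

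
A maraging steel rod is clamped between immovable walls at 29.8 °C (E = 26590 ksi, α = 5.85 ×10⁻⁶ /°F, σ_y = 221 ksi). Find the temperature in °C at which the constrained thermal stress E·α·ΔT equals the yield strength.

E = 26590 ksi = 183.3 GPa.
α = 5.85×10⁻⁶/°F × 9/5 = 10.5×10⁻⁶/K.
σ_y = 221 ksi = 1524 MPa.
E·α·ΔT = 1524 MPa ⇒ ΔT = 1524 / (183.3×10³ × 10.5×10⁻⁶) = 789.3 K.
T = 29.8 + 789.3 = 819.1 °C.

819 °C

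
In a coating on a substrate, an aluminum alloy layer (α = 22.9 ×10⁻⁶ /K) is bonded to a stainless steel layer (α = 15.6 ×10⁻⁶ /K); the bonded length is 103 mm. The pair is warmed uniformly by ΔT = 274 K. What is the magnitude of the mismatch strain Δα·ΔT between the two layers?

2.00×10⁻³

Δα = |22.9 − 15.6|×10⁻⁶/K = 7.30×10⁻⁶/K.
Mismatch strain = Δα·ΔT = 7.30×10⁻⁶ × 274.0 = 2.00×10⁻³.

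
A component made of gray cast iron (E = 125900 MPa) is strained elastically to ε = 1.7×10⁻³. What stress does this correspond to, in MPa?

E = 125900 MPa = 125.9 GPa.
σ = E·ε = 125900 MPa × 1.7×10⁻³ = 214 MPa.

214 MPa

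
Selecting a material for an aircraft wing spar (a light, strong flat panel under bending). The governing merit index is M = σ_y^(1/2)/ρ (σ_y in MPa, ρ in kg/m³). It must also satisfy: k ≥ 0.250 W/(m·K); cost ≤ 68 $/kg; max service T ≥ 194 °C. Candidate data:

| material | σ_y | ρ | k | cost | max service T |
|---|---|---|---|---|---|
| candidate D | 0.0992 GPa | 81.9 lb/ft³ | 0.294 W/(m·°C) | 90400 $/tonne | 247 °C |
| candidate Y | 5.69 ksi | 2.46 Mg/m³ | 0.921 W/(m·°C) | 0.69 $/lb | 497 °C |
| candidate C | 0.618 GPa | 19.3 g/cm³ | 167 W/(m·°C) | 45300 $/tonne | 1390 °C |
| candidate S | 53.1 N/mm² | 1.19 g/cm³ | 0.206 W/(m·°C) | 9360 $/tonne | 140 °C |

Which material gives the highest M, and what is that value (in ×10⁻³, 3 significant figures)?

candidate Y, M = 2.55×10⁻³

Screen on constraints: k ≥ 0.250 W/(m·K); cost ≤ 68 $/kg; max service T ≥ 194 °C. Survivors: candidate Y, candidate C.
After converting to SI:
  candidate Y: σ_y = 39.23 MPa, ρ = 2460 kg/m³
  candidate C: σ_y = 618.0 MPa, ρ = 19300 kg/m³
  candidate Y: M = 2.55×10⁻³
  candidate C: M = 1.29×10⁻³
The maximum is for candidate Y.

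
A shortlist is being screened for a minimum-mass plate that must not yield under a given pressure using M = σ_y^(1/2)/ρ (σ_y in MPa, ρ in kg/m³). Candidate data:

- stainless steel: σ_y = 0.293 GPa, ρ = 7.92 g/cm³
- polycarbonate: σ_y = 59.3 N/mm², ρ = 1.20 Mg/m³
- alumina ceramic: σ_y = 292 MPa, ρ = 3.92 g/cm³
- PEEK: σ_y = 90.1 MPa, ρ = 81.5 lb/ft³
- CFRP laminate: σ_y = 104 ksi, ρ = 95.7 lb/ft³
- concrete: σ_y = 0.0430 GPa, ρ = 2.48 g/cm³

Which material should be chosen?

CFRP laminate

Normalizing units and computing the index:
  stainless steel: σ_y = 293.0 MPa, ρ = 7920 kg/m³
  polycarbonate: σ_y = 59.30 MPa, ρ = 1200 kg/m³
  alumina ceramic: σ_y = 292.0 MPa, ρ = 3920 kg/m³
  PEEK: σ_y = 90.10 MPa, ρ = 1306 kg/m³
  CFRP laminate: σ_y = 717.1 MPa, ρ = 1533 kg/m³
  concrete: σ_y = 43.00 MPa, ρ = 2480 kg/m³
  CFRP laminate: M = 17.5×10⁻³
  PEEK: M = 7.27×10⁻³
  polycarbonate: M = 6.42×10⁻³
  alumina ceramic: M = 4.36×10⁻³
  concrete: M = 2.64×10⁻³
  stainless steel: M = 2.16×10⁻³
The maximum is for CFRP laminate.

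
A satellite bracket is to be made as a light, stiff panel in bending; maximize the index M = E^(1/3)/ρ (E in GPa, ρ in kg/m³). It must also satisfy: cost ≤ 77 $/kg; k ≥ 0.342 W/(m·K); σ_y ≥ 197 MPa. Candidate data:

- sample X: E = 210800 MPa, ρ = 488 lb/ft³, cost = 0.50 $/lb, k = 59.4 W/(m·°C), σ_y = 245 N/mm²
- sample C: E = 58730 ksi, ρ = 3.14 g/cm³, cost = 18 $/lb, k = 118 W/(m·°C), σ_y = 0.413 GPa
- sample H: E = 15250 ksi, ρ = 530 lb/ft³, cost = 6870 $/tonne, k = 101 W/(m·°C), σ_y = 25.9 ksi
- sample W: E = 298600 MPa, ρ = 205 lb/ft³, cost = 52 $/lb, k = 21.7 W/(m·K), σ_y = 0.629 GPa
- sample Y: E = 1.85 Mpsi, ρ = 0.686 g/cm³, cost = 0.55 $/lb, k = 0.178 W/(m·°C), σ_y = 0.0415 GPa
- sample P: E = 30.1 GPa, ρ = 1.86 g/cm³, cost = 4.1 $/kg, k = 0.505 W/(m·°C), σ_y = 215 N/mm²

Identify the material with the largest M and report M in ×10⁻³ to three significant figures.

Screen on constraints: cost ≤ 77 $/kg; k ≥ 0.342 W/(m·K); σ_y ≥ 197 MPa. Survivors: sample X, sample C, sample P.
In SI units:
  sample X: E = 210.8 GPa, ρ = 7817 kg/m³
  sample C: E = 404.9 GPa, ρ = 3140 kg/m³
  sample P: E = 30.10 GPa, ρ = 1860 kg/m³
  sample C: M = 2.36×10⁻³
  sample P: M = 1.67×10⁻³
  sample X: M = 0.761×10⁻³
Sample C has the largest M.

sample C, M = 2.36×10⁻³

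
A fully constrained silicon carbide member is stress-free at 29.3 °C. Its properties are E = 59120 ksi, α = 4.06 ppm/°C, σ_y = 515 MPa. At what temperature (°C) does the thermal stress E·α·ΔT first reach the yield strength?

340 °C

E = 59120 ksi = 407.6 GPa.
E·α·ΔT = 515.0 MPa ⇒ ΔT = 515.0 / (407.6×10³ × 4.06×10⁻⁶) = 311.2 K.
T = 29.3 + 311.2 = 340.5 °C.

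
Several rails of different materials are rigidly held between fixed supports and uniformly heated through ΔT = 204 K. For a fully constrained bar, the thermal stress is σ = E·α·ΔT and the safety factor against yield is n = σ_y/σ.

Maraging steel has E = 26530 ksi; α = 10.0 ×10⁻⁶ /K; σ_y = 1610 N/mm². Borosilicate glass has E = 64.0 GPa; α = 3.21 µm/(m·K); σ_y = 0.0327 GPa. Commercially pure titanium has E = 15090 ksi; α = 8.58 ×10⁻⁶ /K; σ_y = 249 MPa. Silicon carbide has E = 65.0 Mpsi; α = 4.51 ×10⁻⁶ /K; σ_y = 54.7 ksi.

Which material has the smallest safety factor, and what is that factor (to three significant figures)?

Converting E to GPa, α to ×10⁻⁶/K, σ_y to MPa, then σ and n for each:
  maraging steel: E = 182.9, α = 10.0, σ_y = 1610 → σ = 373 MPa, n = 4.31
  borosilicate glass: E = 64.00, α = 3.21, σ_y = 32.70 → σ = 41.9 MPa, n = 0.780
  commercially pure titanium: E = 104.0, α = 8.58, σ_y = 249.0 → σ = 182 MPa, n = 1.37
  silicon carbide: E = 448.2, α = 4.51, σ_y = 377.1 → σ = 412 MPa, n = 0.915
Smallest n: borosilicate glass with n = 0.780.

borosilicate glass, n = 0.780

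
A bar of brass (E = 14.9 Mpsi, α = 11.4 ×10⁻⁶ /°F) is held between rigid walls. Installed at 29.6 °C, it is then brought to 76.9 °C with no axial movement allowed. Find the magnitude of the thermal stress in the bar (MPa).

E = 14.9 Mpsi = 102.7 GPa.
α = 11.4×10⁻⁶/°F × 9/5 = 20.5×10⁻⁶/K.
ΔT = 47.30 K. Constrained thermal stress σ = E·α·ΔT = 102.7×10³ MPa × 20.5×10⁻⁶ × 47.30 = 99.7 MPa (compressive).

99.7 MPa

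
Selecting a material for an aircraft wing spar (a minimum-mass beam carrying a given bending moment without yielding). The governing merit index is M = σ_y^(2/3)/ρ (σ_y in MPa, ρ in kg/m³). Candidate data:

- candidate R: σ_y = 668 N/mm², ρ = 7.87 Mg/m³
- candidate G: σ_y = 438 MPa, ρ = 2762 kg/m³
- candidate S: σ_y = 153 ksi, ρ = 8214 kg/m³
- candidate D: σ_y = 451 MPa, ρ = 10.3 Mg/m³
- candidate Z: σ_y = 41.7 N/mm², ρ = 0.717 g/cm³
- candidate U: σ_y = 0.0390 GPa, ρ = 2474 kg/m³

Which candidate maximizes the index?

Putting every candidate on a common basis:
  candidate R: σ_y = 668.0 MPa, ρ = 7870 kg/m³
  candidate G: σ_y = 438.0 MPa, ρ = 2762 kg/m³
  candidate S: σ_y = 1055 MPa, ρ = 8214 kg/m³
  candidate D: σ_y = 451.0 MPa, ρ = 10300 kg/m³
  candidate Z: σ_y = 41.70 MPa, ρ = 717.0 kg/m³
  candidate U: σ_y = 39.00 MPa, ρ = 2474 kg/m³
  candidate G: M = 20.9×10⁻³
  candidate Z: M = 16.8×10⁻³
  candidate S: M = 12.6×10⁻³
  candidate R: M = 9.71×10⁻³
  candidate D: M = 5.71×10⁻³
  candidate U: M = 4.65×10⁻³
Highest index: candidate G.

candidate G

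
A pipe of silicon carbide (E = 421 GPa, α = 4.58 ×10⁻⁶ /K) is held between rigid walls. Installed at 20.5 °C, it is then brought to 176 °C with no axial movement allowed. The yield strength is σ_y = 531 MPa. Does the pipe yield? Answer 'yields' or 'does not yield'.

ΔT = 155.5 K. Constrained thermal stress σ = E·α·ΔT = 421.0×10³ MPa × 4.58×10⁻⁶ × 155.5 = 300 MPa (compressive).
Compare to σ_y = 531 MPa: σ < σ_y, so it does not yield.

does not yield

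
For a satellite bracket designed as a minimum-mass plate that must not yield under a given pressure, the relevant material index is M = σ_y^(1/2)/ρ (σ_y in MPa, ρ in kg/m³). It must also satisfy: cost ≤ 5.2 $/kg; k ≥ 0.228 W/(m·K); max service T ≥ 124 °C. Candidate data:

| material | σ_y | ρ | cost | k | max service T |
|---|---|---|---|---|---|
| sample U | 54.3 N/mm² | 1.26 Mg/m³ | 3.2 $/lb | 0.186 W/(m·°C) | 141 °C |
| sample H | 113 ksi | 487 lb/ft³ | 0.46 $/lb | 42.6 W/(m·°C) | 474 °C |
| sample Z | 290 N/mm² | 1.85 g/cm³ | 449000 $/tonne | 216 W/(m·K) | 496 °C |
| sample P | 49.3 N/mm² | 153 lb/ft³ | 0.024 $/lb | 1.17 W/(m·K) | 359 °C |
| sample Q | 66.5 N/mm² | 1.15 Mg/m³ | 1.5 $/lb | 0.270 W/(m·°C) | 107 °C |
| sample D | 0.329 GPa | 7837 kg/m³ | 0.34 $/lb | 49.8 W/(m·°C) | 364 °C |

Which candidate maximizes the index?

sample H

Screen on constraints: cost ≤ 5.2 $/kg; k ≥ 0.228 W/(m·K); max service T ≥ 124 °C. Survivors: sample H, sample P, sample D.
After converting to SI:
  sample H: σ_y = 779.1 MPa, ρ = 7801 kg/m³
  sample P: σ_y = 49.30 MPa, ρ = 2451 kg/m³
  sample D: σ_y = 329.0 MPa, ρ = 7837 kg/m³
  sample H: M = 3.58×10⁻³
  sample P: M = 2.86×10⁻³
  sample D: M = 2.31×10⁻³
Sample H ranks first.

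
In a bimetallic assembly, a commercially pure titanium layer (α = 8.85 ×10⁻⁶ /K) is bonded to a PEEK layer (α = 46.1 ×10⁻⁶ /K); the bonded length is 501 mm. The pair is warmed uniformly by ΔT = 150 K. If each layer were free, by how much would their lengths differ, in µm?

2800 µm

Δα = |8.85 − 46.1|×10⁻⁶/K = 37.2×10⁻⁶/K.
ΔL_mismatch = Δα·L·ΔT = 37.2×10⁻⁶ × 501.0 mm × 150.0 K = 2800 µm.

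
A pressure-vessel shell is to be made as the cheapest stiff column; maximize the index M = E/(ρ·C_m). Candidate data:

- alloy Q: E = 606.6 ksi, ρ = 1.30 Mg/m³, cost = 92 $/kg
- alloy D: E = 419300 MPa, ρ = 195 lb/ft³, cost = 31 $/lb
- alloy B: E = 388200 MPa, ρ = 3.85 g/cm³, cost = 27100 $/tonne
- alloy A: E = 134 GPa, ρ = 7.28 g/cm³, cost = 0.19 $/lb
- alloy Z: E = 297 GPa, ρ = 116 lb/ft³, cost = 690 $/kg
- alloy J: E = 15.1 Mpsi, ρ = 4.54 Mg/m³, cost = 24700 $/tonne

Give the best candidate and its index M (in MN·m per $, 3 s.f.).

Convert each candidate to consistent units, then evaluate M:
  alloy Q: E = 4.182 GPa, ρ = 1300 kg/m³, cost = 92.00 $/kg
  alloy D: E = 419.3 GPa, ρ = 3124 kg/m³, cost = 68.34 $/kg
  alloy B: E = 388.2 GPa, ρ = 3850 kg/m³, cost = 27.10 $/kg
  alloy A: E = 134.0 GPa, ρ = 7280 kg/m³, cost = 0.4189 $/kg
  alloy Z: E = 297.0 GPa, ρ = 1858 kg/m³, cost = 690.0 $/kg
  alloy J: E = 104.1 GPa, ρ = 4540 kg/m³, cost = 24.70 $/kg
  alloy A: M = 43.9 MN·m per $
  alloy B: M = 3.72 MN·m per $
  alloy D: M = 1.96 MN·m per $
  alloy J: M = 0.928 MN·m per $
  alloy Z: M = 0.232 MN·m per $
  alloy Q: M = 0.0350 MN·m per $
Alloy A ranks first.

alloy A, M = 43.9 MN·m per $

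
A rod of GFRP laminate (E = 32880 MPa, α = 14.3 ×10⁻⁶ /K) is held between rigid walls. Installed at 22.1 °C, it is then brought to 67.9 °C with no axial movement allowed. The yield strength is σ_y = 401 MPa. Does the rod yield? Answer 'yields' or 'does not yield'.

does not yield

E = 32880 MPa = 32.88 GPa.
ΔT = 45.80 K. Constrained thermal stress σ = E·α·ΔT = 32.88×10³ MPa × 14.3×10⁻⁶ × 45.80 = 21.5 MPa (compressive).
Compare to σ_y = 401 MPa: σ < σ_y, so it does not yield.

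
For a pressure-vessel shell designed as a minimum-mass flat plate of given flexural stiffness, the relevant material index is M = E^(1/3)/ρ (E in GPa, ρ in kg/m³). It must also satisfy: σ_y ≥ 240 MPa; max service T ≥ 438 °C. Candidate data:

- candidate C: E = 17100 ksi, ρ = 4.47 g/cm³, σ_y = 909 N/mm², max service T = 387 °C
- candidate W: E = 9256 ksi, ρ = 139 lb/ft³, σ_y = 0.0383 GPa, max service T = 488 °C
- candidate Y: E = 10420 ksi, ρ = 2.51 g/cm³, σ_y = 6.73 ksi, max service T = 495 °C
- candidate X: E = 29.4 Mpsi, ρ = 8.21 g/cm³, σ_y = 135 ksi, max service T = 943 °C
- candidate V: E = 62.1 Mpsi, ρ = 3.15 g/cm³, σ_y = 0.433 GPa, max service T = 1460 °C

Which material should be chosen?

candidate V

Screen on constraints: σ_y ≥ 240 MPa; max service T ≥ 438 °C. Survivors: candidate X, candidate V.
After converting to SI:
  candidate X: E = 202.7 GPa, ρ = 8210 kg/m³
  candidate V: E = 428.2 GPa, ρ = 3150 kg/m³
  candidate V: M = 2.39×10⁻³
  candidate X: M = 0.716×10⁻³
The maximum is for candidate V.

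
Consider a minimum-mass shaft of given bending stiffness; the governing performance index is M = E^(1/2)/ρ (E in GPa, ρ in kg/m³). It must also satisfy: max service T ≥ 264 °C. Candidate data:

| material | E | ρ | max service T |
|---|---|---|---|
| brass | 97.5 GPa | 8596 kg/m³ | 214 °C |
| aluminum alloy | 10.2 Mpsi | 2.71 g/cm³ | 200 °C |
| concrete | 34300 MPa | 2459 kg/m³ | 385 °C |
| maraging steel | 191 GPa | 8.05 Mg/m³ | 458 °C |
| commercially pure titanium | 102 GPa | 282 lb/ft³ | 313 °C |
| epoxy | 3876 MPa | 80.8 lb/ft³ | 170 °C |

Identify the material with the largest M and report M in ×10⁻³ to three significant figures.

Screen on constraints: max service T ≥ 264 °C. Survivors: concrete, maraging steel, commercially pure titanium.
Putting every candidate on a common basis:
  concrete: E = 34.30 GPa, ρ = 2459 kg/m³
  maraging steel: E = 191.0 GPa, ρ = 8050 kg/m³
  commercially pure titanium: E = 102.0 GPa, ρ = 4517 kg/m³
  concrete: M = 2.38×10⁻³
  commercially pure titanium: M = 2.24×10⁻³
  maraging steel: M = 1.72×10⁻³
Concrete has the largest M.

concrete, M = 2.38×10⁻³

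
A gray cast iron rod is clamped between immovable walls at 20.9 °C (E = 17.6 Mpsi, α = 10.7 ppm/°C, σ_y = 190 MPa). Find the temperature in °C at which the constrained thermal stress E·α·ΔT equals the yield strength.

167 °C

E = 17.6 Mpsi = 121.3 GPa.
E·α·ΔT = 190.0 MPa ⇒ ΔT = 190.0 / (121.3×10³ × 10.7×10⁻⁶) = 146.3 K.
T = 20.9 + 146.3 = 167.2 °C.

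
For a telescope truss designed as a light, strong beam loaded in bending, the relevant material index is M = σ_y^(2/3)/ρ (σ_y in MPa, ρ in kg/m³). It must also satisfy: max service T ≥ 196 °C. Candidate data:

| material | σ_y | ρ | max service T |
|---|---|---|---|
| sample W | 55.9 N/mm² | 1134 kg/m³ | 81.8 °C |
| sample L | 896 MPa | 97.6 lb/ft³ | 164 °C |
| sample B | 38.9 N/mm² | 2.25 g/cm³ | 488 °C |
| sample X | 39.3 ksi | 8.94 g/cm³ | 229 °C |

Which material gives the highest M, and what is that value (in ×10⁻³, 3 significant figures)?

Screen on constraints: max service T ≥ 196 °C. Survivors: sample B, sample X.
Normalizing units and computing the index:
  sample B: σ_y = 38.90 MPa, ρ = 2250 kg/m³
  sample X: σ_y = 271.0 MPa, ρ = 8940 kg/m³
  sample B: M = 5.10×10⁻³
  sample X: M = 4.68×10⁻³
Sample B has the largest M.

sample B, M = 5.10×10⁻³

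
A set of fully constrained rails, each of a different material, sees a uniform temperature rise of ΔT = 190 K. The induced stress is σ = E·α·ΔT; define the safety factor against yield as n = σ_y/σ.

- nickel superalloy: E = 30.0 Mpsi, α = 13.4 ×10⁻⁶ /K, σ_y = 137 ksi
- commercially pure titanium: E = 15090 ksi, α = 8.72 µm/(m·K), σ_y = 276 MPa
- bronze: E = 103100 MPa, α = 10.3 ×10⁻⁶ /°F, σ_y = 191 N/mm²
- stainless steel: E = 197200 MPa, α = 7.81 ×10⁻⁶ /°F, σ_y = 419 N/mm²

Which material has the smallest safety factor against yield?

In consistent units (E in GPa, α in ×10⁻⁶/K, σ_y in MPa):
  nickel superalloy: E = 206.8, α = 13.4, σ_y = 944.6 → σ = 527 MPa, n = 1.79
  commercially pure titanium: E = 104.0, α = 8.72, σ_y = 276.0 → σ = 172 MPa, n = 1.60
  bronze: E = 103.1, α = 18.5, σ_y = 191.0 → σ = 363 MPa, n = 0.526
  stainless steel: E = 197.2, α = 14.1, σ_y = 419.0 → σ = 527 MPa, n = 0.795
Bronze has the lowest safety factor, n = 0.526.

bronze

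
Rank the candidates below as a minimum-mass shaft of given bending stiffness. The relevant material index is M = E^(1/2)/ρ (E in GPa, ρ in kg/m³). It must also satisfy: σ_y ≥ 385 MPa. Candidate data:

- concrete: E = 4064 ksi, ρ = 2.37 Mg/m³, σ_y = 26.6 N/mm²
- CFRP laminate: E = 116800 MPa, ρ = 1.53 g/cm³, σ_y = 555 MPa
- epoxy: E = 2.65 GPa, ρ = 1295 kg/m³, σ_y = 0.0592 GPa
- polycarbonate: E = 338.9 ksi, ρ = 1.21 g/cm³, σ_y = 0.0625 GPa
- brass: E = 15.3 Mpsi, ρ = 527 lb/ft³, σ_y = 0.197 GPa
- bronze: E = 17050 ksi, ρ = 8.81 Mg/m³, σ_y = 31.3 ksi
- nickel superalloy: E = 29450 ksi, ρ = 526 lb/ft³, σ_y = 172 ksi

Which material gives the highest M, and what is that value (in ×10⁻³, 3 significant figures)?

CFRP laminate, M = 7.06×10⁻³

Screen on constraints: σ_y ≥ 385 MPa. Survivors: CFRP laminate, nickel superalloy.
Normalizing units and computing the index:
  CFRP laminate: E = 116.8 GPa, ρ = 1530 kg/m³
  nickel superalloy: E = 203.1 GPa, ρ = 8426 kg/m³
  CFRP laminate: M = 7.06×10⁻³
  nickel superalloy: M = 1.69×10⁻³
The maximum is for CFRP laminate.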